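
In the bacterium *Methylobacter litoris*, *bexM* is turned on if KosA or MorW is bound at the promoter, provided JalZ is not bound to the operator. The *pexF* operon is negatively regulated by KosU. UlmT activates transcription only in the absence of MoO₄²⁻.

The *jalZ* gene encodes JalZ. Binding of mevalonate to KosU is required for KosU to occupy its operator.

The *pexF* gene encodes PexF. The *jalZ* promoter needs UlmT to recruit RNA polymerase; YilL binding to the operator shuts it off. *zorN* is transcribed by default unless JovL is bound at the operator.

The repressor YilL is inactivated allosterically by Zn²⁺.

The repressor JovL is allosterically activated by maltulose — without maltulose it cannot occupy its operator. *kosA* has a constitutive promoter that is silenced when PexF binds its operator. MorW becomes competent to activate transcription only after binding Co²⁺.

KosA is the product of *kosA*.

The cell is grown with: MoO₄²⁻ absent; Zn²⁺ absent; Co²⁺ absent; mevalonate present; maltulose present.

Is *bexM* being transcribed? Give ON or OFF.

Mevalonate is present, so KosU is active.
With repressor KosU bound, *pexF* is not transcribed.
So PexF is not produced.
With no repressor bound, *kosA* is transcribed.
So KosA is produced and active.
Co²⁺ is absent, so MorW is inactive.
Zn²⁺ is absent, so YilL is active.
MoO₄²⁻ is absent, so UlmT is active.
With repressor YilL bound, *jalZ* is not transcribed.
So JalZ is not produced.
Activator KosA is present, so *bexM* is transcribed.

ON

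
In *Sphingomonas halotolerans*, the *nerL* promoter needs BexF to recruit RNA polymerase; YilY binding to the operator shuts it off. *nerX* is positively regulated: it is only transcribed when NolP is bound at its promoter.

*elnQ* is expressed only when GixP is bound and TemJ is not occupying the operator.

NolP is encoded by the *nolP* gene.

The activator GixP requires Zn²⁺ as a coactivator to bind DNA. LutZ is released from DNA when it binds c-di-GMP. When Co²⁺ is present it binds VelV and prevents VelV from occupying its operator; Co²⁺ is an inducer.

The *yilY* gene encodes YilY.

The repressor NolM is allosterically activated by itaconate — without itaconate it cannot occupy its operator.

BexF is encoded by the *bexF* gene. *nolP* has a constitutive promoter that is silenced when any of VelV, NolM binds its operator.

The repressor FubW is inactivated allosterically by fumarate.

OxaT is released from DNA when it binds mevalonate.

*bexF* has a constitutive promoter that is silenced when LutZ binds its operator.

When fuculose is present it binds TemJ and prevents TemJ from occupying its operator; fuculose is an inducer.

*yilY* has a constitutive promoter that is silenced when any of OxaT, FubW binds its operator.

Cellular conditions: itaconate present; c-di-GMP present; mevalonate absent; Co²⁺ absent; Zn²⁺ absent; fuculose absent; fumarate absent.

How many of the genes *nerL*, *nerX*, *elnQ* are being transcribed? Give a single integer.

1

c-di-GMP is present, so LutZ is inactive.
With no repressor bound, *bexF* is transcribed.
So BexF is produced and active.
Mevalonate is absent, so OxaT is active.
Fumarate is absent, so FubW is active.
With repressor OxaT bound, *yilY* is not transcribed.
So YilY is not produced.
No repressor is bound and BexF is active, so *nerL* is transcribed.
→ *nerL* is ON.
Co²⁺ is absent, so VelV is active.
Itaconate is present, so NolM is active.
With repressor VelV bound, *nolP* is not transcribed.
So NolP is not produced.
Required activator NolP is absent, so *nerX* is not transcribed.
→ *nerX* is OFF.
Fuculose is absent, so TemJ is active.
Zn²⁺ is absent, so GixP is inactive.
With repressor TemJ bound, *elnQ* is not transcribed.
→ *elnQ* is OFF.
1 of the 3 genes is transcribed.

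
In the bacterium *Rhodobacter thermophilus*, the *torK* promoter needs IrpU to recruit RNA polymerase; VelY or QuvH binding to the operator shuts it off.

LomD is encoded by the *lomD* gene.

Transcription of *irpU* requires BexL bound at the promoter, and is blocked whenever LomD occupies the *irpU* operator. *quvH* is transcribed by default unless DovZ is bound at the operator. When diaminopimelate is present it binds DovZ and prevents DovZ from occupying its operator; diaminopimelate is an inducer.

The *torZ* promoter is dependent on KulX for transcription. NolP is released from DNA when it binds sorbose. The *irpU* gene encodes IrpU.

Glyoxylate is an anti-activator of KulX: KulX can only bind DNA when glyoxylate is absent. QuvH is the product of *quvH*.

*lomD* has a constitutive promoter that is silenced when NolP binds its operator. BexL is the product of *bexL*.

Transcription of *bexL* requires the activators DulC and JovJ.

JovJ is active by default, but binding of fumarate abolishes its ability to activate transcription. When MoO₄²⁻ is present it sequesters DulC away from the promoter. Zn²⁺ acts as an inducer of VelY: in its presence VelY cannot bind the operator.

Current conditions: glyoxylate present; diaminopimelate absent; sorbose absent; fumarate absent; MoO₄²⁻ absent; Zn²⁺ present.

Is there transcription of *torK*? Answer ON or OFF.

ON

Zn²⁺ is present, so VelY is inactive.
MoO₄²⁻ is absent, so DulC is active.
Fumarate is absent, so JovJ is active.
No repressor is bound and DulC and JovJ are active, so *bexL* is transcribed.
So BexL is produced and active.
Sorbose is absent, so NolP is active.
With repressor NolP bound, *lomD* is not transcribed.
So LomD is not produced.
No repressor is bound and BexL is active, so *irpU* is transcribed.
So IrpU is produced and active.
Diaminopimelate is absent, so DovZ is active.
With repressor DovZ bound, *quvH* is not transcribed.
So QuvH is not produced.
No repressor is bound and IrpU is active, so *torK* is transcribed.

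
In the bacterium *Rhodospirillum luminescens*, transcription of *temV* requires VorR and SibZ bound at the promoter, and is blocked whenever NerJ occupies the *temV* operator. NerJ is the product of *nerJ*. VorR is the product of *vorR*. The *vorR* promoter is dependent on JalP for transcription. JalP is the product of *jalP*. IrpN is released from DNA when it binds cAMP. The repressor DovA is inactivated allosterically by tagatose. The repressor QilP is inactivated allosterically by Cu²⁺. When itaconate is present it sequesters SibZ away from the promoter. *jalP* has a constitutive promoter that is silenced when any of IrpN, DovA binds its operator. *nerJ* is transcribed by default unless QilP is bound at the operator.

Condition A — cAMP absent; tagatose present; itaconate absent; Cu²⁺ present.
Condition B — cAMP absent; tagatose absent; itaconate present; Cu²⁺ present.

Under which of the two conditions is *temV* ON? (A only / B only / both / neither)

neither

Condition A:
cAMP is absent, so IrpN is active.
Tagatose is present, so DovA is inactive.
With repressor IrpN bound, *jalP* is not transcribed.
So JalP is not produced.
Required activator JalP is absent, so *vorR* is not transcribed.
So VorR is not produced.
Itaconate is absent, so SibZ is active.
Cu²⁺ is present, so QilP is inactive.
With no repressor bound, *nerJ* is transcribed.
So NerJ is produced and active.
With repressor NerJ bound, *temV* is not transcribed.
→ *temV* is OFF in A.
Condition B:
cAMP is absent, so IrpN is active.
Tagatose is absent, so DovA is active.
With repressor IrpN bound, *jalP* is not transcribed.
So JalP is not produced.
Required activator JalP is absent, so *vorR* is not transcribed.
So VorR is not produced.
Itaconate is present, so SibZ is inactive.
Cu²⁺ is present, so QilP is inactive.
With no repressor bound, *nerJ* is transcribed.
So NerJ is produced and active.
With repressor NerJ bound, *temV* is not transcribed.
→ *temV* is OFF in B.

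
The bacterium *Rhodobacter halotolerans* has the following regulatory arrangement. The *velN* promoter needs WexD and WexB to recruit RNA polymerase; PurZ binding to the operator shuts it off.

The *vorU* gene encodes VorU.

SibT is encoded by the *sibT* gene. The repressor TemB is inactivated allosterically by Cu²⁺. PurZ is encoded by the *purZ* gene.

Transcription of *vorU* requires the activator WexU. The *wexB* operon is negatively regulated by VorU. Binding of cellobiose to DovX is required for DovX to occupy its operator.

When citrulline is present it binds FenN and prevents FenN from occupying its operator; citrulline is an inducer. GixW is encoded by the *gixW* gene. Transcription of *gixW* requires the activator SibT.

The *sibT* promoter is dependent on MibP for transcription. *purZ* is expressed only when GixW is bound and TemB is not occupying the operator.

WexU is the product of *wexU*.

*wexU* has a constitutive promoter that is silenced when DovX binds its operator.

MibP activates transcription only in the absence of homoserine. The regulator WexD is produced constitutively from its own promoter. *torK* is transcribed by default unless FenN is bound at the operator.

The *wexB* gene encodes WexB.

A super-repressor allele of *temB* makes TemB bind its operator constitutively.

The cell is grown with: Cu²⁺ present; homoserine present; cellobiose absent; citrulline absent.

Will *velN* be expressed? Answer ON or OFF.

WexD is produced constitutively and is active.
Homoserine is present, so MibP is inactive.
Required activator MibP is absent, so *sibT* is not transcribed.
So SibT is not produced.
Required activator SibT is absent, so *gixW* is not transcribed.
So GixW is not produced.
TemB is constitutively active in this strain.
With repressor TemB bound, *purZ* is not transcribed.
So PurZ is not produced.
Cellobiose is absent, so DovX is inactive.
With no repressor bound, *wexU* is transcribed.
So WexU is produced and active.
No repressor is bound and WexU is active, so *vorU* is transcribed.
So VorU is produced and active.
With repressor VorU bound, *wexB* is not transcribed.
So WexB is not produced.
Required activator WexB is absent, so *velN* is not transcribed.

OFF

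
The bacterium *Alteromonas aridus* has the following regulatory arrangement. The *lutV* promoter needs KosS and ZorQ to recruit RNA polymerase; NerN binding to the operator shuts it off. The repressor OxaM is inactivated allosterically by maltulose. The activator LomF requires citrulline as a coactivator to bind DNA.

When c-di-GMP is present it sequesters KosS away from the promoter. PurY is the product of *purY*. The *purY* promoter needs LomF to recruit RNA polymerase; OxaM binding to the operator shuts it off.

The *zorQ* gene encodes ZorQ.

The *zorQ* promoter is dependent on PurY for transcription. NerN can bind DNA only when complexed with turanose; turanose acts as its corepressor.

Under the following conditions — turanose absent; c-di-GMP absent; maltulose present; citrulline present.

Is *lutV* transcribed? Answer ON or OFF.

c-di-GMP is absent, so KosS is active.
Turanose is absent, so NerN is inactive.
Citrulline is present, so LomF is active.
Maltulose is present, so OxaM is inactive.
No repressor is bound and LomF is active, so *purY* is transcribed.
So PurY is produced and active.
No repressor is bound and PurY is active, so *zorQ* is transcribed.
So ZorQ is produced and active.
No repressor is bound and KosS and ZorQ are active, so *lutV* is transcribed.

ON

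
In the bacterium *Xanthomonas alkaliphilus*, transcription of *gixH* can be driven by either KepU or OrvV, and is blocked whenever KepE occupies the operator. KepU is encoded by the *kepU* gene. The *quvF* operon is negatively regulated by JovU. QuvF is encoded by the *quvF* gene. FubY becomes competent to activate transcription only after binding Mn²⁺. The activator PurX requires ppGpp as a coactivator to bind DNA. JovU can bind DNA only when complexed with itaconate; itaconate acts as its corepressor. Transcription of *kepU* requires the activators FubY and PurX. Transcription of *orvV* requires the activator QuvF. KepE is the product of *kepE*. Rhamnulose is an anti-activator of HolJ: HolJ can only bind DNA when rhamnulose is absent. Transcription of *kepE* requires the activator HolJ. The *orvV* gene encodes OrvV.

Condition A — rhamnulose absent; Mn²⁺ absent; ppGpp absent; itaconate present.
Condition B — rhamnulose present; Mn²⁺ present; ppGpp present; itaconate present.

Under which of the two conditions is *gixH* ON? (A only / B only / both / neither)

B only

Condition A:
Rhamnulose is absent, so HolJ is active.
No repressor is bound and HolJ is active, so *kepE* is transcribed.
So KepE is produced and active.
Mn²⁺ is absent, so FubY is inactive.
ppGpp is absent, so PurX is inactive.
Required activator FubY is absent, so *kepU* is not transcribed.
So KepU is not produced.
Itaconate is present, so JovU is active.
With repressor JovU bound, *quvF* is not transcribed.
So QuvF is not produced.
Required activator QuvF is absent, so *orvV* is not transcribed.
So OrvV is not produced.
With repressor KepE bound, *gixH* is not transcribed.
→ *gixH* is OFF in A.
Condition B:
Rhamnulose is present, so HolJ is inactive.
Required activator HolJ is absent, so *kepE* is not transcribed.
So KepE is not produced.
Mn²⁺ is present, so FubY is active.
ppGpp is present, so PurX is active.
No repressor is bound and FubY and PurX are active, so *kepU* is transcribed.
So KepU is produced and active.
Itaconate is present, so JovU is active.
With repressor JovU bound, *quvF* is not transcribed.
So QuvF is not produced.
Required activator QuvF is absent, so *orvV* is not transcribed.
So OrvV is not produced.
Activator KepU is present, so *gixH* is transcribed.
→ *gixH* is ON in B.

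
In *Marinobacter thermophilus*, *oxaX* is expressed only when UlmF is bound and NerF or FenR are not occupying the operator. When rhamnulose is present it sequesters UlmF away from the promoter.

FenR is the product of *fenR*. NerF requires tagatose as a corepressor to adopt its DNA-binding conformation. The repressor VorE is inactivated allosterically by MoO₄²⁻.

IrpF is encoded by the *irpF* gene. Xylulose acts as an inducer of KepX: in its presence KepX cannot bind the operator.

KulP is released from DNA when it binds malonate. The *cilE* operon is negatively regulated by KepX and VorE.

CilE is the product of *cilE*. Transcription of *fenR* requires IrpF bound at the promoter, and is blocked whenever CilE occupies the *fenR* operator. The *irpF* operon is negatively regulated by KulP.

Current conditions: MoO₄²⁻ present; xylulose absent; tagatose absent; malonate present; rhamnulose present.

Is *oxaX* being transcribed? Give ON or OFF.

Rhamnulose is present, so UlmF is inactive.
Tagatose is absent, so NerF is inactive.
Xylulose is absent, so KepX is active.
MoO₄²⁻ is present, so VorE is inactive.
With repressor KepX bound, *cilE* is not transcribed.
So CilE is not produced.
Malonate is present, so KulP is inactive.
With no repressor bound, *irpF* is transcribed.
So IrpF is produced and active.
No repressor is bound and IrpF is active, so *fenR* is transcribed.
So FenR is produced and active.
With repressor FenR bound, *oxaX* is not transcribed.

OFF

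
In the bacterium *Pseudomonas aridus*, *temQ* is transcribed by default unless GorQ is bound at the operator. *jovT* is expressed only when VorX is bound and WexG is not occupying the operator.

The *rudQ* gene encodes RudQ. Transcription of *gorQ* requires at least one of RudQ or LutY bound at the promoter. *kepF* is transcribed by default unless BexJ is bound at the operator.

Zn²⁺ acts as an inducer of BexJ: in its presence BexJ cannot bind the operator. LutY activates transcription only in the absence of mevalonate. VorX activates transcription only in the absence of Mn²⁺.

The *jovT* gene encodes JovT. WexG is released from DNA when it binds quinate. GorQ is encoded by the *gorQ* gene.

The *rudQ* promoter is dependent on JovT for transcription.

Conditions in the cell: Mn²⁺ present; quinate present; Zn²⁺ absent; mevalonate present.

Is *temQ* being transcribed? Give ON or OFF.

ON

Mn²⁺ is present, so VorX is inactive.
Quinate is present, so WexG is inactive.
Required activator VorX is absent, so *jovT* is not transcribed.
So JovT is not produced.
Required activator JovT is absent, so *rudQ* is not transcribed.
So RudQ is not produced.
Mevalonate is present, so LutY is inactive.
No activator is available at the *gorQ* promoter, so *gorQ* is not transcribed.
So GorQ is not produced.
With no repressor bound, *temQ* is transcribed.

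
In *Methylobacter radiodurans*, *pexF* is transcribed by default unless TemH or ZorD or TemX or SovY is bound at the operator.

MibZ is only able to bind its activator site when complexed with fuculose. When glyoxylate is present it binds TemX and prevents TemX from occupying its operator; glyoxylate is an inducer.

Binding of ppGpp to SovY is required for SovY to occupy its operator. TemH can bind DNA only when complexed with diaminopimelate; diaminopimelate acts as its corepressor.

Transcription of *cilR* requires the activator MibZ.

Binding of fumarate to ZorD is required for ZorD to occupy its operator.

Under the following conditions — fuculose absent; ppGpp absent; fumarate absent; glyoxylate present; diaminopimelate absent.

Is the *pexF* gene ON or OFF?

Diaminopimelate is absent, so TemH is inactive.
Fumarate is absent, so ZorD is inactive.
Glyoxylate is present, so TemX is inactive.
ppGpp is absent, so SovY is inactive.
With no repressor bound, *pexF* is transcribed.

ON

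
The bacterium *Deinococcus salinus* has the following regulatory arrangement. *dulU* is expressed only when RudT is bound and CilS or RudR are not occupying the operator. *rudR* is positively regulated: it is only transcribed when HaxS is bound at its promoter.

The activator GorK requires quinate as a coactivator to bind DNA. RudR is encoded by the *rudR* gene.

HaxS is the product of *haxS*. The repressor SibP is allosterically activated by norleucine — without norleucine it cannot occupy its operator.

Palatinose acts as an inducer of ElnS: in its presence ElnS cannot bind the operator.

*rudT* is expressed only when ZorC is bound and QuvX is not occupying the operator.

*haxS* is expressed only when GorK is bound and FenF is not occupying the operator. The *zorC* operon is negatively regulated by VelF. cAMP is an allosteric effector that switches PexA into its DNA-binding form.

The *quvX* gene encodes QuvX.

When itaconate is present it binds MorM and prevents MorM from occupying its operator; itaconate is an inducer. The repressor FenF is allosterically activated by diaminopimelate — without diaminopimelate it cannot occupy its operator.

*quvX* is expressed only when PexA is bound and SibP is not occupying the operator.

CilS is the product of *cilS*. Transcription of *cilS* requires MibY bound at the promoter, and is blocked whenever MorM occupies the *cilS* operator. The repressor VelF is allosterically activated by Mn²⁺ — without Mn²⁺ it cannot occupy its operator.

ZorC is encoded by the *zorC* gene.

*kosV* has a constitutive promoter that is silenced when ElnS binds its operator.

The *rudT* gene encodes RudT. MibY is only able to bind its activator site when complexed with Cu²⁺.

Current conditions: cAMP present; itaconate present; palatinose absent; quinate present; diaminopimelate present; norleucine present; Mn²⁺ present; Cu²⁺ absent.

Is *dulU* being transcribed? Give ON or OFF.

OFF

Mn²⁺ is present, so VelF is active.
With repressor VelF bound, *zorC* is not transcribed.
So ZorC is not produced.
cAMP is present, so PexA is active.
Norleucine is present, so SibP is active.
With repressor SibP bound, *quvX* is not transcribed.
So QuvX is not produced.
Required activator ZorC is absent, so *rudT* is not transcribed.
So RudT is not produced.
Itaconate is present, so MorM is inactive.
Cu²⁺ is absent, so MibY is inactive.
Required activator MibY is absent, so *cilS* is not transcribed.
So CilS is not produced.
Diaminopimelate is present, so FenF is active.
Quinate is present, so GorK is active.
With repressor FenF bound, *haxS* is not transcribed.
So HaxS is not produced.
Required activator HaxS is absent, so *rudR* is not transcribed.
So RudR is not produced.
Required activator RudT is absent, so *dulU* is not transcribed.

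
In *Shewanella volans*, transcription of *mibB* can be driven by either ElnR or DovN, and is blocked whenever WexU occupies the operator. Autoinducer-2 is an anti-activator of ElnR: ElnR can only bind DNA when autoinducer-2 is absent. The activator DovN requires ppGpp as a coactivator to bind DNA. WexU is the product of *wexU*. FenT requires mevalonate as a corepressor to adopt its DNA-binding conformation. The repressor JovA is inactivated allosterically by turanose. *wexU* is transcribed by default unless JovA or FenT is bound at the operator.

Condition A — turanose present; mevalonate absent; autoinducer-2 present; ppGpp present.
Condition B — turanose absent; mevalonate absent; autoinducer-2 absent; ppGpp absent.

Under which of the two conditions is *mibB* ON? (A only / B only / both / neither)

B only

Condition A:
Turanose is present, so JovA is inactive.
Mevalonate is absent, so FenT is inactive.
With no repressor bound, *wexU* is transcribed.
So WexU is produced and active.
Autoinducer-2 is present, so ElnR is inactive.
ppGpp is present, so DovN is active.
With repressor WexU bound, *mibB* is not transcribed.
→ *mibB* is OFF in A.
Condition B:
Turanose is absent, so JovA is active.
Mevalonate is absent, so FenT is inactive.
With repressor JovA bound, *wexU* is not transcribed.
So WexU is not produced.
Autoinducer-2 is absent, so ElnR is active.
ppGpp is absent, so DovN is inactive.
Activator ElnR is present, so *mibB* is transcribed.
→ *mibB* is ON in B.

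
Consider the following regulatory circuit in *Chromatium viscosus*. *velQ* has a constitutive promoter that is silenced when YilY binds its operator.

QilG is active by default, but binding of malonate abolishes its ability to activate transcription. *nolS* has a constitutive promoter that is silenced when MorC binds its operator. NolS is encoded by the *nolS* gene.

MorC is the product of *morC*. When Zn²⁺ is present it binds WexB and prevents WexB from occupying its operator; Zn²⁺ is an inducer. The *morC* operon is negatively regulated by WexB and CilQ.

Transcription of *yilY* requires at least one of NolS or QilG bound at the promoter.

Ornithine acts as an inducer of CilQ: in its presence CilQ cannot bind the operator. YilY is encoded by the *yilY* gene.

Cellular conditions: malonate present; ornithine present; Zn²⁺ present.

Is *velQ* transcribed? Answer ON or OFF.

Zn²⁺ is present, so WexB is inactive.
Ornithine is present, so CilQ is inactive.
With no repressor bound, *morC* is transcribed.
So MorC is produced and active.
With repressor MorC bound, *nolS* is not transcribed.
So NolS is not produced.
Malonate is present, so QilG is inactive.
No activator is available at the *yilY* promoter, so *yilY* is not transcribed.
So YilY is not produced.
With no repressor bound, *velQ* is transcribed.

ON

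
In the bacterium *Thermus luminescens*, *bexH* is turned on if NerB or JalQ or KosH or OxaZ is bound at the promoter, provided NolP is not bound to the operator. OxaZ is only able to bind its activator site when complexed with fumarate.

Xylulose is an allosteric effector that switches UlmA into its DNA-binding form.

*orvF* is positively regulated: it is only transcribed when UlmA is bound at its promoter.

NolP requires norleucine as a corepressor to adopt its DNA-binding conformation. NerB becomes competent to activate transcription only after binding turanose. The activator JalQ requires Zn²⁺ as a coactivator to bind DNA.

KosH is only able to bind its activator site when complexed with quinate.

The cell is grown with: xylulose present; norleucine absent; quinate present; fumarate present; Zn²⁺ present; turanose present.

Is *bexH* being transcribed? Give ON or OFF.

Turanose is present, so NerB is active.
Zn²⁺ is present, so JalQ is active.
Norleucine is absent, so NolP is inactive.
Quinate is present, so KosH is active.
Fumarate is present, so OxaZ is active.
Activator NerB is present, so *bexH* is transcribed.

ON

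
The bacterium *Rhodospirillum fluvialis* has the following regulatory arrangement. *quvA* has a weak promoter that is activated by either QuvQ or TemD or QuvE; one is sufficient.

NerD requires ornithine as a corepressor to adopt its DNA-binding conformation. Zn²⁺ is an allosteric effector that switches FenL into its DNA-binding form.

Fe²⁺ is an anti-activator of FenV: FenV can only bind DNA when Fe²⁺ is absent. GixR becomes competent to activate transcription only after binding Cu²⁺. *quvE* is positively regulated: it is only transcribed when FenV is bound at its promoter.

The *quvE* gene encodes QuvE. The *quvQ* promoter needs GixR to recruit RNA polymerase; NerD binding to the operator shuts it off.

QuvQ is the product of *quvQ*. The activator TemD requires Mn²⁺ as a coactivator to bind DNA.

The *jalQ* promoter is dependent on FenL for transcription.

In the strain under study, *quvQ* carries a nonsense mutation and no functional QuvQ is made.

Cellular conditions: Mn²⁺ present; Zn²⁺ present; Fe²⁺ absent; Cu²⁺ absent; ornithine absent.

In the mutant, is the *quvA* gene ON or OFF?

ON

QuvQ is non-functional in this strain, so it has no effect.
Mn²⁺ is present, so TemD is active.
Fe²⁺ is absent, so FenV is active.
No repressor is bound and FenV is active, so *quvE* is transcribed.
So QuvE is produced and active.
Activator TemD is present, so *quvA* is transcribed.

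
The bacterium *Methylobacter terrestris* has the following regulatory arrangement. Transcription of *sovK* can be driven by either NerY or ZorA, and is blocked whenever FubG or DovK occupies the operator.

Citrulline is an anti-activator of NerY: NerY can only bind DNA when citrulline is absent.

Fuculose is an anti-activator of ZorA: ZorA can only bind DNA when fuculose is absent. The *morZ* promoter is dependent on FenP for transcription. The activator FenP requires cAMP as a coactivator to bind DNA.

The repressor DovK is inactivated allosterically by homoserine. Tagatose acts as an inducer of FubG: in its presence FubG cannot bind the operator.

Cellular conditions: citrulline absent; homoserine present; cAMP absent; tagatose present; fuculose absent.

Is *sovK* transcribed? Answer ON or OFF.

Citrulline is absent, so NerY is active.
Tagatose is present, so FubG is inactive.
Homoserine is present, so DovK is inactive.
Fuculose is absent, so ZorA is active.
Activator NerY is present, so *sovK* is transcribed.

ON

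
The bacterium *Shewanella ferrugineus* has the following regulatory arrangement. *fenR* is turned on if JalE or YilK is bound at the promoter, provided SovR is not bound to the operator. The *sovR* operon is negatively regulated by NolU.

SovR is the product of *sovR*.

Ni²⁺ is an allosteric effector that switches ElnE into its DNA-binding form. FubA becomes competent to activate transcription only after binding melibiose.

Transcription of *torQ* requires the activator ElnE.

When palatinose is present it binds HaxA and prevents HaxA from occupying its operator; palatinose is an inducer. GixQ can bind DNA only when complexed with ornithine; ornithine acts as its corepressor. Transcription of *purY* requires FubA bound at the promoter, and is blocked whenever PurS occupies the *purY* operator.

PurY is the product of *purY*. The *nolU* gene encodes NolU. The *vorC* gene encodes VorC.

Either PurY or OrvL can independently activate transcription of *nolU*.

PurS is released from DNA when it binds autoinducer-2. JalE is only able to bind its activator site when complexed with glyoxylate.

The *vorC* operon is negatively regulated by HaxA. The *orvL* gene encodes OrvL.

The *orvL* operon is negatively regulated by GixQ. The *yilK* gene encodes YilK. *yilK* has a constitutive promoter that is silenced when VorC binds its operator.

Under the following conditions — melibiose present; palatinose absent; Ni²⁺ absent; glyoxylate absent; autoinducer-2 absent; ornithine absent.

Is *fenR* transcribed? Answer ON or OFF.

Autoinducer-2 is absent, so PurS is active.
Melibiose is present, so FubA is active.
With repressor PurS bound, *purY* is not transcribed.
So PurY is not produced.
Ornithine is absent, so GixQ is inactive.
With no repressor bound, *orvL* is transcribed.
So OrvL is produced and active.
Activator OrvL is present, so *nolU* is transcribed.
So NolU is produced and active.
With repressor NolU bound, *sovR* is not transcribed.
So SovR is not produced.
Glyoxylate is absent, so JalE is inactive.
Palatinose is absent, so HaxA is active.
With repressor HaxA bound, *vorC* is not transcribed.
So VorC is not produced.
With no repressor bound, *yilK* is transcribed.
So YilK is produced and active.
Activator YilK is present, so *fenR* is transcribed.

ON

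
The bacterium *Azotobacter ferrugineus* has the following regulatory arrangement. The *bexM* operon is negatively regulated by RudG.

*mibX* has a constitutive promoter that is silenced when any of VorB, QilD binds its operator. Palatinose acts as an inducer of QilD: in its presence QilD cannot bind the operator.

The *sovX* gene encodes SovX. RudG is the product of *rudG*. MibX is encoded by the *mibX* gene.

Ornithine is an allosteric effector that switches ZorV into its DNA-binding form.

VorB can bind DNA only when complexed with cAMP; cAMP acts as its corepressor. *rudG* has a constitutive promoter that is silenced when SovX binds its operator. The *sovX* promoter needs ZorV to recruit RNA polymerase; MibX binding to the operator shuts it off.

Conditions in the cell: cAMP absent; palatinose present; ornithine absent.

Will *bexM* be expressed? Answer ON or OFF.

OFF

cAMP is absent, so VorB is inactive.
Palatinose is present, so QilD is inactive.
With no repressor bound, *mibX* is transcribed.
So MibX is produced and active.
Ornithine is absent, so ZorV is inactive.
With repressor MibX bound, *sovX* is not transcribed.
So SovX is not produced.
With no repressor bound, *rudG* is transcribed.
So RudG is produced and active.
With repressor RudG bound, *bexM* is not transcribed.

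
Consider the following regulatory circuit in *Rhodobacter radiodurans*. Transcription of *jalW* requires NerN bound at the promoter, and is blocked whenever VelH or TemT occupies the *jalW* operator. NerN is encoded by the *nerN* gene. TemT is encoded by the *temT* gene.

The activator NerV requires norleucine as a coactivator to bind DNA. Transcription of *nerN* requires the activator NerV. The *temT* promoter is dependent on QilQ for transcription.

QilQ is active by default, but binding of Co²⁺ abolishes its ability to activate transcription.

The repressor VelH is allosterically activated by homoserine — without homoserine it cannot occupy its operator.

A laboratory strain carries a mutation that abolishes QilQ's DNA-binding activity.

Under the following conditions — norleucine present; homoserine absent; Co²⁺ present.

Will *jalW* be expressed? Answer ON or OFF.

Homoserine is absent, so VelH is inactive.
Norleucine is present, so NerV is active.
No repressor is bound and NerV is active, so *nerN* is transcribed.
So NerN is produced and active.
QilQ is non-functional in this strain, so it has no effect.
Required activator QilQ is absent, so *temT* is not transcribed.
So TemT is not produced.
No repressor is bound and NerN is active, so *jalW* is transcribed.

ON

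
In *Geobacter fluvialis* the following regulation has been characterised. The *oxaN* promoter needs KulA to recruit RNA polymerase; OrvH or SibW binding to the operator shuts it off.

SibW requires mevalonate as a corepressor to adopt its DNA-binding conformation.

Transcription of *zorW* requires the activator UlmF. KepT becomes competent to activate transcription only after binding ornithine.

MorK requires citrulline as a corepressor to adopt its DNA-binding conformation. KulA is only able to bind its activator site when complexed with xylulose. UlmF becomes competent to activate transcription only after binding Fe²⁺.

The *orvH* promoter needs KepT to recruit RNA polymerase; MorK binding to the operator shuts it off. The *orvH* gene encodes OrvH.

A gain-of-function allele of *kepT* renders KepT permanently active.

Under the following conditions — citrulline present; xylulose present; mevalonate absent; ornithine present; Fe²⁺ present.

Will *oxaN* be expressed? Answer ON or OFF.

Xylulose is present, so KulA is active.
KepT is constitutively active in this strain.
Citrulline is present, so MorK is active.
With repressor MorK bound, *orvH* is not transcribed.
So OrvH is not produced.
Mevalonate is absent, so SibW is inactive.
No repressor is bound and KulA is active, so *oxaN* is transcribed.

ON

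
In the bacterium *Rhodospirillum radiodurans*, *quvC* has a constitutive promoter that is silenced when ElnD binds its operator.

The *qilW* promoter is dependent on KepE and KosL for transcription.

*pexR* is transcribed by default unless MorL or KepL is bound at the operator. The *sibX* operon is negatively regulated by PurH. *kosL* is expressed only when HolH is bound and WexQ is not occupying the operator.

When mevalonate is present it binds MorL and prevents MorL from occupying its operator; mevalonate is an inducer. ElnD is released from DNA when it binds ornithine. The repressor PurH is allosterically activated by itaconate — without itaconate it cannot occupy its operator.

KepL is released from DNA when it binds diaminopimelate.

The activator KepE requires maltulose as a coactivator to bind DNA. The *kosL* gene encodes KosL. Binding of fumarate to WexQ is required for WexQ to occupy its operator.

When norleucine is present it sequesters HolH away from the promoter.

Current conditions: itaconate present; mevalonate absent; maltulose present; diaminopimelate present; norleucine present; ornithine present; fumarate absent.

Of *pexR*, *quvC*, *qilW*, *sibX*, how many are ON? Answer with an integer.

1

Mevalonate is absent, so MorL is active.
Diaminopimelate is present, so KepL is inactive.
With repressor MorL bound, *pexR* is not transcribed.
→ *pexR* is OFF.
Ornithine is present, so ElnD is inactive.
With no repressor bound, *quvC* is transcribed.
→ *quvC* is ON.
Maltulose is present, so KepE is active.
Fumarate is absent, so WexQ is inactive.
Norleucine is present, so HolH is inactive.
Required activator HolH is absent, so *kosL* is not transcribed.
So KosL is not produced.
Required activator KosL is absent, so *qilW* is not transcribed.
→ *qilW* is OFF.
Itaconate is present, so PurH is active.
With repressor PurH bound, *sibX* is not transcribed.
→ *sibX* is OFF.
1 of the 4 genes is transcribed.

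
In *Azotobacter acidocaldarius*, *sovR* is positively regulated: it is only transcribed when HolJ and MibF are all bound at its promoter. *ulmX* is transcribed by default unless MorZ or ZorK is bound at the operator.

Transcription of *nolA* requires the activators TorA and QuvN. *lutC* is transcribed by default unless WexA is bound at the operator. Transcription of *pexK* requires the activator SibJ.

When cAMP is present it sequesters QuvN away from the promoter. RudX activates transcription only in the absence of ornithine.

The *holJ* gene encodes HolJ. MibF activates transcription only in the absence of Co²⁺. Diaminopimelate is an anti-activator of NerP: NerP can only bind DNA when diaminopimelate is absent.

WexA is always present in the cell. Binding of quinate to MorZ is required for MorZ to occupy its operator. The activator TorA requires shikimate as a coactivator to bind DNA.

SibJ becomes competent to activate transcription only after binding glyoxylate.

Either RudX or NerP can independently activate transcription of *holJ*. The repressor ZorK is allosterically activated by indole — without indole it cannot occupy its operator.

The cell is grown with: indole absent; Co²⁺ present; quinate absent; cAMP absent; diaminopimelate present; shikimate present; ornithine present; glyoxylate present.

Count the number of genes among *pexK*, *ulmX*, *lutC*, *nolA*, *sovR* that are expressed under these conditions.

3

Glyoxylate is present, so SibJ is active.
No repressor is bound and SibJ is active, so *pexK* is transcribed.
→ *pexK* is ON.
Quinate is absent, so MorZ is inactive.
Indole is absent, so ZorK is inactive.
With no repressor bound, *ulmX* is transcribed.
→ *ulmX* is ON.
WexA is produced constitutively and is active.
With repressor WexA bound, *lutC* is not transcribed.
→ *lutC* is OFF.
Shikimate is present, so TorA is active.
cAMP is absent, so QuvN is active.
No repressor is bound and TorA and QuvN are active, so *nolA* is transcribed.
→ *nolA* is ON.
Ornithine is present, so RudX is inactive.
Diaminopimelate is present, so NerP is inactive.
No activator is available at the *holJ* promoter, so *holJ* is not transcribed.
So HolJ is not produced.
Co²⁺ is present, so MibF is inactive.
Required activator HolJ is absent, so *sovR* is not transcribed.
→ *sovR* is OFF.
3 of the 5 genes are transcribed.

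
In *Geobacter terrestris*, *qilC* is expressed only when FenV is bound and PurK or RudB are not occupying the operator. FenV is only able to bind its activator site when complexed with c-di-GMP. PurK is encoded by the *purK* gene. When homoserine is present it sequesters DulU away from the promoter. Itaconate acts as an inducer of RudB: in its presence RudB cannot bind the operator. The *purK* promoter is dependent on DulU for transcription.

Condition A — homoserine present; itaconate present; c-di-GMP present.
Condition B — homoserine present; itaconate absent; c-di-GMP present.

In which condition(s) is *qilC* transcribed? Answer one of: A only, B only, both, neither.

Condition A:
Homoserine is present, so DulU is inactive.
Required activator DulU is absent, so *purK* is not transcribed.
So PurK is not produced.
Itaconate is present, so RudB is inactive.
c-di-GMP is present, so FenV is active.
No repressor is bound and FenV is active, so *qilC* is transcribed.
→ *qilC* is ON in A.
Condition B:
Homoserine is present, so DulU is inactive.
Required activator DulU is absent, so *purK* is not transcribed.
So PurK is not produced.
Itaconate is absent, so RudB is active.
c-di-GMP is present, so FenV is active.
With repressor RudB bound, *qilC* is not transcribed.
→ *qilC* is OFF in B.

A only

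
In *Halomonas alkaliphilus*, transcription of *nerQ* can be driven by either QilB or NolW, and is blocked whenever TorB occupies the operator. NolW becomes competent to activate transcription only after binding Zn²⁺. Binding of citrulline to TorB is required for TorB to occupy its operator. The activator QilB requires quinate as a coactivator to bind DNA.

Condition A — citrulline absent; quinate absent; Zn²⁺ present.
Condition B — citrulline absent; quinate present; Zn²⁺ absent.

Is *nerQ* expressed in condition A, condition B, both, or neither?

Condition A:
Citrulline is absent, so TorB is inactive.
Quinate is absent, so QilB is inactive.
Zn²⁺ is present, so NolW is active.
Activator NolW is present, so *nerQ* is transcribed.
→ *nerQ* is ON in A.
Condition B:
Citrulline is absent, so TorB is inactive.
Quinate is present, so QilB is active.
Zn²⁺ is absent, so NolW is inactive.
Activator QilB is present, so *nerQ* is transcribed.
→ *nerQ* is ON in B.

both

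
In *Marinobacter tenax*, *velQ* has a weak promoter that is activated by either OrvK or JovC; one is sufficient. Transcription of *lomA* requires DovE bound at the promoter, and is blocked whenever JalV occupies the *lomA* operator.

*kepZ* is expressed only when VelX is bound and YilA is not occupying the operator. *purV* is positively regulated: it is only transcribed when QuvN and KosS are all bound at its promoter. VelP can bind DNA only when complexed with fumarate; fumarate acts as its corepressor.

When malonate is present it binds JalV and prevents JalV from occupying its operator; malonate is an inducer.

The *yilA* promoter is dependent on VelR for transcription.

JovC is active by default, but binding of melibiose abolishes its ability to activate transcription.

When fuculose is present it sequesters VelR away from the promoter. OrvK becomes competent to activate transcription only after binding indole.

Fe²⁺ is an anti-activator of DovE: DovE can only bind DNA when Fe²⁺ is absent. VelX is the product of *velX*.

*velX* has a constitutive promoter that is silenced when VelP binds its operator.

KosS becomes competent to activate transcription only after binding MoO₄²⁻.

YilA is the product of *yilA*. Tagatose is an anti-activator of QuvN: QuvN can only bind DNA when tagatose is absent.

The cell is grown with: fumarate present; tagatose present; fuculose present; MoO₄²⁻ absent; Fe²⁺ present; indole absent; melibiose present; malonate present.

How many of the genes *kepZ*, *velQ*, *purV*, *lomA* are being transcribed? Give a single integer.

0

Fumarate is present, so VelP is active.
With repressor VelP bound, *velX* is not transcribed.
So VelX is not produced.
Fuculose is present, so VelR is inactive.
Required activator VelR is absent, so *yilA* is not transcribed.
So YilA is not produced.
Required activator VelX is absent, so *kepZ* is not transcribed.
→ *kepZ* is OFF.
Indole is absent, so OrvK is inactive.
Melibiose is present, so JovC is inactive.
No activator is available at the *velQ* promoter, so *velQ* is not transcribed.
→ *velQ* is OFF.
Tagatose is present, so QuvN is inactive.
MoO₄²⁻ is absent, so KosS is inactive.
Required activator QuvN is absent, so *purV* is not transcribed.
→ *purV* is OFF.
Fe²⁺ is present, so DovE is inactive.
Malonate is present, so JalV is inactive.
Required activator DovE is absent, so *lomA* is not transcribed.
→ *lomA* is OFF.
0 of the 4 genes are transcribed.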